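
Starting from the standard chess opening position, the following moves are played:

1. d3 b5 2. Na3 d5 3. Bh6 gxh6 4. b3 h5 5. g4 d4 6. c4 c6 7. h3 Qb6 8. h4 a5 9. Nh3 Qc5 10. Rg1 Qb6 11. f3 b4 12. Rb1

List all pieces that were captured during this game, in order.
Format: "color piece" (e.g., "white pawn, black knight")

Tracking captures:
  gxh6: captured white bishop

white bishop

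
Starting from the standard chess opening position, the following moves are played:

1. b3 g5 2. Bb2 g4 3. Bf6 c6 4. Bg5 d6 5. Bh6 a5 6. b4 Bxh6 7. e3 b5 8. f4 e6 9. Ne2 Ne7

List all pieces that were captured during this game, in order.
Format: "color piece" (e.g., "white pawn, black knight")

Tracking captures:
  Bxh6: captured white bishop

white bishop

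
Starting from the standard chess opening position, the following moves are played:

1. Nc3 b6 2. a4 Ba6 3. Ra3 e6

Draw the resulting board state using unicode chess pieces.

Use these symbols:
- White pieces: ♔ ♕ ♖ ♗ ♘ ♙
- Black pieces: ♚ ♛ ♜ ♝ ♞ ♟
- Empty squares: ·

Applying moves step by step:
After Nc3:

♜ ♞ ♝ ♛ ♚ ♝ ♞ ♜
♟ ♟ ♟ ♟ ♟ ♟ ♟ ♟
· · · · · · · ·
· · · · · · · ·
· · · · · · · ·
· · ♘ · · · · ·
♙ ♙ ♙ ♙ ♙ ♙ ♙ ♙
♖ · ♗ ♕ ♔ ♗ ♘ ♖


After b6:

♜ ♞ ♝ ♛ ♚ ♝ ♞ ♜
♟ · ♟ ♟ ♟ ♟ ♟ ♟
· ♟ · · · · · ·
· · · · · · · ·
· · · · · · · ·
· · ♘ · · · · ·
♙ ♙ ♙ ♙ ♙ ♙ ♙ ♙
♖ · ♗ ♕ ♔ ♗ ♘ ♖


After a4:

♜ ♞ ♝ ♛ ♚ ♝ ♞ ♜
♟ · ♟ ♟ ♟ ♟ ♟ ♟
· ♟ · · · · · ·
· · · · · · · ·
♙ · · · · · · ·
· · ♘ · · · · ·
· ♙ ♙ ♙ ♙ ♙ ♙ ♙
♖ · ♗ ♕ ♔ ♗ ♘ ♖


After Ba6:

♜ ♞ · ♛ ♚ ♝ ♞ ♜
♟ · ♟ ♟ ♟ ♟ ♟ ♟
♝ ♟ · · · · · ·
· · · · · · · ·
♙ · · · · · · ·
· · ♘ · · · · ·
· ♙ ♙ ♙ ♙ ♙ ♙ ♙
♖ · ♗ ♕ ♔ ♗ ♘ ♖


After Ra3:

♜ ♞ · ♛ ♚ ♝ ♞ ♜
♟ · ♟ ♟ ♟ ♟ ♟ ♟
♝ ♟ · · · · · ·
· · · · · · · ·
♙ · · · · · · ·
♖ · ♘ · · · · ·
· ♙ ♙ ♙ ♙ ♙ ♙ ♙
· · ♗ ♕ ♔ ♗ ♘ ♖


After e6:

♜ ♞ · ♛ ♚ ♝ ♞ ♜
♟ · ♟ ♟ · ♟ ♟ ♟
♝ ♟ · · ♟ · · ·
· · · · · · · ·
♙ · · · · · · ·
♖ · ♘ · · · · ·
· ♙ ♙ ♙ ♙ ♙ ♙ ♙
· · ♗ ♕ ♔ ♗ ♘ ♖



  a b c d e f g h
  ─────────────────
8│♜ ♞ · ♛ ♚ ♝ ♞ ♜│8
7│♟ · ♟ ♟ · ♟ ♟ ♟│7
6│♝ ♟ · · ♟ · · ·│6
5│· · · · · · · ·│5
4│♙ · · · · · · ·│4
3│♖ · ♘ · · · · ·│3
2│· ♙ ♙ ♙ ♙ ♙ ♙ ♙│2
1│· · ♗ ♕ ♔ ♗ ♘ ♖│1
  ─────────────────
  a b c d e f g h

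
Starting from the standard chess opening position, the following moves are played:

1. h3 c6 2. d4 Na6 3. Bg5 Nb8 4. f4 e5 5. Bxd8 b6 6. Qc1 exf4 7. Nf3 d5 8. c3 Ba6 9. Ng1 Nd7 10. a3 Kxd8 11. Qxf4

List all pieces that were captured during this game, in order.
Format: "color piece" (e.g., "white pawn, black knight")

Tracking captures:
  Bxd8: captured black queen
  exf4: captured white pawn
  Kxd8: captured white bishop
  Qxf4: captured black pawn

black queen, white pawn, white bishop, black pawn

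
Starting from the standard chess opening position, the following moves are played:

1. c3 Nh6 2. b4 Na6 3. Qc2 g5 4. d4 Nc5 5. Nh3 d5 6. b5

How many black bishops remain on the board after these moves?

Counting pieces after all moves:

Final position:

  a b c d e f g h
  ─────────────────
8│♜ · ♝ ♛ ♚ ♝ · ♜│8
7│♟ ♟ ♟ · ♟ ♟ · ♟│7
6│· · · · · · · ♞│6
5│· ♙ ♞ ♟ · · ♟ ·│5
4│· · · ♙ · · · ·│4
3│· · ♙ · · · · ♘│3
2│♙ · ♕ · ♙ ♙ ♙ ♙│2
1│♖ ♘ ♗ · ♔ ♗ · ♖│1
  ─────────────────
  a b c d e f g h


2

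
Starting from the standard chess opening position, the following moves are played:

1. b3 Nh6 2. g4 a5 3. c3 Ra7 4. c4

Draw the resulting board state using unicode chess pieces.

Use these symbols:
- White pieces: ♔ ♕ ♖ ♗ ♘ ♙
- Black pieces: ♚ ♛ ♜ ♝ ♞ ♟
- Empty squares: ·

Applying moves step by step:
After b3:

♜ ♞ ♝ ♛ ♚ ♝ ♞ ♜
♟ ♟ ♟ ♟ ♟ ♟ ♟ ♟
· · · · · · · ·
· · · · · · · ·
· · · · · · · ·
· ♙ · · · · · ·
♙ · ♙ ♙ ♙ ♙ ♙ ♙
♖ ♘ ♗ ♕ ♔ ♗ ♘ ♖


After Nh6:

♜ ♞ ♝ ♛ ♚ ♝ · ♜
♟ ♟ ♟ ♟ ♟ ♟ ♟ ♟
· · · · · · · ♞
· · · · · · · ·
· · · · · · · ·
· ♙ · · · · · ·
♙ · ♙ ♙ ♙ ♙ ♙ ♙
♖ ♘ ♗ ♕ ♔ ♗ ♘ ♖


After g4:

♜ ♞ ♝ ♛ ♚ ♝ · ♜
♟ ♟ ♟ ♟ ♟ ♟ ♟ ♟
· · · · · · · ♞
· · · · · · · ·
· · · · · · ♙ ·
· ♙ · · · · · ·
♙ · ♙ ♙ ♙ ♙ · ♙
♖ ♘ ♗ ♕ ♔ ♗ ♘ ♖


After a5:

♜ ♞ ♝ ♛ ♚ ♝ · ♜
· ♟ ♟ ♟ ♟ ♟ ♟ ♟
· · · · · · · ♞
♟ · · · · · · ·
· · · · · · ♙ ·
· ♙ · · · · · ·
♙ · ♙ ♙ ♙ ♙ · ♙
♖ ♘ ♗ ♕ ♔ ♗ ♘ ♖


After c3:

♜ ♞ ♝ ♛ ♚ ♝ · ♜
· ♟ ♟ ♟ ♟ ♟ ♟ ♟
· · · · · · · ♞
♟ · · · · · · ·
· · · · · · ♙ ·
· ♙ ♙ · · · · ·
♙ · · ♙ ♙ ♙ · ♙
♖ ♘ ♗ ♕ ♔ ♗ ♘ ♖


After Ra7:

· ♞ ♝ ♛ ♚ ♝ · ♜
♜ ♟ ♟ ♟ ♟ ♟ ♟ ♟
· · · · · · · ♞
♟ · · · · · · ·
· · · · · · ♙ ·
· ♙ ♙ · · · · ·
♙ · · ♙ ♙ ♙ · ♙
♖ ♘ ♗ ♕ ♔ ♗ ♘ ♖


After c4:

· ♞ ♝ ♛ ♚ ♝ · ♜
♜ ♟ ♟ ♟ ♟ ♟ ♟ ♟
· · · · · · · ♞
♟ · · · · · · ·
· · ♙ · · · ♙ ·
· ♙ · · · · · ·
♙ · · ♙ ♙ ♙ · ♙
♖ ♘ ♗ ♕ ♔ ♗ ♘ ♖



  a b c d e f g h
  ─────────────────
8│· ♞ ♝ ♛ ♚ ♝ · ♜│8
7│♜ ♟ ♟ ♟ ♟ ♟ ♟ ♟│7
6│· · · · · · · ♞│6
5│♟ · · · · · · ·│5
4│· · ♙ · · · ♙ ·│4
3│· ♙ · · · · · ·│3
2│♙ · · ♙ ♙ ♙ · ♙│2
1│♖ ♘ ♗ ♕ ♔ ♗ ♘ ♖│1
  ─────────────────
  a b c d e f g h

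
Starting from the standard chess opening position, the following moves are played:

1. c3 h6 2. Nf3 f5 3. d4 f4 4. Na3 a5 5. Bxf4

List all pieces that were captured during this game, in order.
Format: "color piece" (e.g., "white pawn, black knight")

Tracking captures:
  Bxf4: captured black pawn

black pawn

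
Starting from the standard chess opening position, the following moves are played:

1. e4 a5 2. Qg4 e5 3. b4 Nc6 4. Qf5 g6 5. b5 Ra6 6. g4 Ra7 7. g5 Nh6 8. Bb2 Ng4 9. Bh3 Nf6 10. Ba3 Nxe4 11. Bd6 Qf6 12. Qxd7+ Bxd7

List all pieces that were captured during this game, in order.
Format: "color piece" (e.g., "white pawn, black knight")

Tracking captures:
  Nxe4: captured white pawn
  Qxd7+: captured black pawn
  Bxd7: captured white queen

white pawn, black pawn, white queen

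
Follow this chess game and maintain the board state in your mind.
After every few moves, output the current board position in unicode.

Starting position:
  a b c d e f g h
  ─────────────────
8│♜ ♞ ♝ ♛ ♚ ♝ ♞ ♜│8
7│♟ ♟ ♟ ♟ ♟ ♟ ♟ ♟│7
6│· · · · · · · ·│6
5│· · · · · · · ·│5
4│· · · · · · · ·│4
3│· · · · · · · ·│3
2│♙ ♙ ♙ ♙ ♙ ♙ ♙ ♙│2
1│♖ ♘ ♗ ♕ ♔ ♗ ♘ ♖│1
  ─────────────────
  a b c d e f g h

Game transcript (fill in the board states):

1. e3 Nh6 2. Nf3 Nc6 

  a b c d e f g h
  ─────────────────
8│♜ · ♝ ♛ ♚ ♝ · ♜│8
7│♟ ♟ ♟ ♟ ♟ ♟ ♟ ♟│7
6│· · ♞ · · · · ♞│6
5│· · · · · · · ·│5
4│· · · · · · · ·│4
3│· · · · ♙ ♘ · ·│3
2│♙ ♙ ♙ ♙ · ♙ ♙ ♙│2
1│♖ ♘ ♗ ♕ ♔ ♗ · ♖│1
  ─────────────────
  a b c d e f g h

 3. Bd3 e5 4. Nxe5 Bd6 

  a b c d e f g h
  ─────────────────
8│♜ · ♝ ♛ ♚ · · ♜│8
7│♟ ♟ ♟ ♟ · ♟ ♟ ♟│7
6│· · ♞ ♝ · · · ♞│6
5│· · · · ♘ · · ·│5
4│· · · · · · · ·│4
3│· · · ♗ ♙ · · ·│3
2│♙ ♙ ♙ ♙ · ♙ ♙ ♙│2
1│♖ ♘ ♗ ♕ ♔ · · ♖│1
  ─────────────────
  a b c d e f g h

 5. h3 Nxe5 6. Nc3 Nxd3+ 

  a b c d e f g h
  ─────────────────
8│♜ · ♝ ♛ ♚ · · ♜│8
7│♟ ♟ ♟ ♟ · ♟ ♟ ♟│7
6│· · · ♝ · · · ♞│6
5│· · · · · · · ·│5
4│· · · · · · · ·│4
3│· · ♘ ♞ ♙ · · ♙│3
2│♙ ♙ ♙ ♙ · ♙ ♙ ·│2
1│♖ · ♗ ♕ ♔ · · ♖│1
  ─────────────────
  a b c d e f g h

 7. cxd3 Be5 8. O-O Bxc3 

  a b c d e f g h
  ─────────────────
8│♜ · ♝ ♛ ♚ · · ♜│8
7│♟ ♟ ♟ ♟ · ♟ ♟ ♟│7
6│· · · · · · · ♞│6
5│· · · · · · · ·│5
4│· · · · · · · ·│4
3│· · ♝ ♙ ♙ · · ♙│3
2│♙ ♙ · ♙ · ♙ ♙ ·│2
1│♖ · ♗ ♕ · ♖ ♔ ·│1
  ─────────────────
  a b c d e f g h

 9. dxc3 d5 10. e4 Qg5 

  a b c d e f g h
  ─────────────────
8│♜ · ♝ · ♚ · · ♜│8
7│♟ ♟ ♟ · · ♟ ♟ ♟│7
6│· · · · · · · ♞│6
5│· · · ♟ · · ♛ ·│5
4│· · · · ♙ · · ·│4
3│· · ♙ ♙ · · · ♙│3
2│♙ ♙ · · · ♙ ♙ ·│2
1│♖ · ♗ ♕ · ♖ ♔ ·│1
  ─────────────────
  a b c d e f g h



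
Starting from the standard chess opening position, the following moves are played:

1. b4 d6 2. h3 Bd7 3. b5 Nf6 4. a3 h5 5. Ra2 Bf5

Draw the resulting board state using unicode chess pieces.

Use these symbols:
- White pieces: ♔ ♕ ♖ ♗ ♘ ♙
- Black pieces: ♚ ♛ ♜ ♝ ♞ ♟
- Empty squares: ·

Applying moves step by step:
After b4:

♜ ♞ ♝ ♛ ♚ ♝ ♞ ♜
♟ ♟ ♟ ♟ ♟ ♟ ♟ ♟
· · · · · · · ·
· · · · · · · ·
· ♙ · · · · · ·
· · · · · · · ·
♙ · ♙ ♙ ♙ ♙ ♙ ♙
♖ ♘ ♗ ♕ ♔ ♗ ♘ ♖


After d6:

♜ ♞ ♝ ♛ ♚ ♝ ♞ ♜
♟ ♟ ♟ · ♟ ♟ ♟ ♟
· · · ♟ · · · ·
· · · · · · · ·
· ♙ · · · · · ·
· · · · · · · ·
♙ · ♙ ♙ ♙ ♙ ♙ ♙
♖ ♘ ♗ ♕ ♔ ♗ ♘ ♖


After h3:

♜ ♞ ♝ ♛ ♚ ♝ ♞ ♜
♟ ♟ ♟ · ♟ ♟ ♟ ♟
· · · ♟ · · · ·
· · · · · · · ·
· ♙ · · · · · ·
· · · · · · · ♙
♙ · ♙ ♙ ♙ ♙ ♙ ·
♖ ♘ ♗ ♕ ♔ ♗ ♘ ♖


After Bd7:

♜ ♞ · ♛ ♚ ♝ ♞ ♜
♟ ♟ ♟ ♝ ♟ ♟ ♟ ♟
· · · ♟ · · · ·
· · · · · · · ·
· ♙ · · · · · ·
· · · · · · · ♙
♙ · ♙ ♙ ♙ ♙ ♙ ·
♖ ♘ ♗ ♕ ♔ ♗ ♘ ♖


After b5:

♜ ♞ · ♛ ♚ ♝ ♞ ♜
♟ ♟ ♟ ♝ ♟ ♟ ♟ ♟
· · · ♟ · · · ·
· ♙ · · · · · ·
· · · · · · · ·
· · · · · · · ♙
♙ · ♙ ♙ ♙ ♙ ♙ ·
♖ ♘ ♗ ♕ ♔ ♗ ♘ ♖


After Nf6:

♜ ♞ · ♛ ♚ ♝ · ♜
♟ ♟ ♟ ♝ ♟ ♟ ♟ ♟
· · · ♟ · ♞ · ·
· ♙ · · · · · ·
· · · · · · · ·
· · · · · · · ♙
♙ · ♙ ♙ ♙ ♙ ♙ ·
♖ ♘ ♗ ♕ ♔ ♗ ♘ ♖


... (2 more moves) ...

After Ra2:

♜ ♞ · ♛ ♚ ♝ · ♜
♟ ♟ ♟ ♝ ♟ ♟ ♟ ·
· · · ♟ · ♞ · ·
· ♙ · · · · · ♟
· · · · · · · ·
♙ · · · · · · ♙
♖ · ♙ ♙ ♙ ♙ ♙ ·
· ♘ ♗ ♕ ♔ ♗ ♘ ♖


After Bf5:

♜ ♞ · ♛ ♚ ♝ · ♜
♟ ♟ ♟ · ♟ ♟ ♟ ·
· · · ♟ · ♞ · ·
· ♙ · · · ♝ · ♟
· · · · · · · ·
♙ · · · · · · ♙
♖ · ♙ ♙ ♙ ♙ ♙ ·
· ♘ ♗ ♕ ♔ ♗ ♘ ♖



  a b c d e f g h
  ─────────────────
8│♜ ♞ · ♛ ♚ ♝ · ♜│8
7│♟ ♟ ♟ · ♟ ♟ ♟ ·│7
6│· · · ♟ · ♞ · ·│6
5│· ♙ · · · ♝ · ♟│5
4│· · · · · · · ·│4
3│♙ · · · · · · ♙│3
2│♖ · ♙ ♙ ♙ ♙ ♙ ·│2
1│· ♘ ♗ ♕ ♔ ♗ ♘ ♖│1
  ─────────────────
  a b c d e f g h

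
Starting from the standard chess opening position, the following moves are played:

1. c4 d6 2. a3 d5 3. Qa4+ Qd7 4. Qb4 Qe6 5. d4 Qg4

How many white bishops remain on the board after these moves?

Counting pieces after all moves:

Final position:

  a b c d e f g h
  ─────────────────
8│♜ ♞ ♝ · ♚ ♝ ♞ ♜│8
7│♟ ♟ ♟ · ♟ ♟ ♟ ♟│7
6│· · · · · · · ·│6
5│· · · ♟ · · · ·│5
4│· ♕ ♙ ♙ · · ♛ ·│4
3│♙ · · · · · · ·│3
2│· ♙ · · ♙ ♙ ♙ ♙│2
1│♖ ♘ ♗ · ♔ ♗ ♘ ♖│1
  ─────────────────
  a b c d e f g h


2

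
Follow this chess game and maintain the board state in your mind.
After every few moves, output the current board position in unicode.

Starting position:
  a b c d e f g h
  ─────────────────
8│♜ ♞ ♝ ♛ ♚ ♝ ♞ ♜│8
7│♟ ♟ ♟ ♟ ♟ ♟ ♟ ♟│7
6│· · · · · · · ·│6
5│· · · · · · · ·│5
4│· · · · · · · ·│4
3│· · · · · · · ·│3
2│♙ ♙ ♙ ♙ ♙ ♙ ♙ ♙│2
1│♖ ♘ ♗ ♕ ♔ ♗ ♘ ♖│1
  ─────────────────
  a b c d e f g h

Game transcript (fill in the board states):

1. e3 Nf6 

  a b c d e f g h
  ─────────────────
8│♜ ♞ ♝ ♛ ♚ ♝ · ♜│8
7│♟ ♟ ♟ ♟ ♟ ♟ ♟ ♟│7
6│· · · · · ♞ · ·│6
5│· · · · · · · ·│5
4│· · · · · · · ·│4
3│· · · · ♙ · · ·│3
2│♙ ♙ ♙ ♙ · ♙ ♙ ♙│2
1│♖ ♘ ♗ ♕ ♔ ♗ ♘ ♖│1
  ─────────────────
  a b c d e f g h

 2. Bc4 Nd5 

  a b c d e f g h
  ─────────────────
8│♜ ♞ ♝ ♛ ♚ ♝ · ♜│8
7│♟ ♟ ♟ ♟ ♟ ♟ ♟ ♟│7
6│· · · · · · · ·│6
5│· · · ♞ · · · ·│5
4│· · ♗ · · · · ·│4
3│· · · · ♙ · · ·│3
2│♙ ♙ ♙ ♙ · ♙ ♙ ♙│2
1│♖ ♘ ♗ ♕ ♔ · ♘ ♖│1
  ─────────────────
  a b c d e f g h

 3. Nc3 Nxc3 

  a b c d e f g h
  ─────────────────
8│♜ ♞ ♝ ♛ ♚ ♝ · ♜│8
7│♟ ♟ ♟ ♟ ♟ ♟ ♟ ♟│7
6│· · · · · · · ·│6
5│· · · · · · · ·│5
4│· · ♗ · · · · ·│4
3│· · ♞ · ♙ · · ·│3
2│♙ ♙ ♙ ♙ · ♙ ♙ ♙│2
1│♖ · ♗ ♕ ♔ · ♘ ♖│1
  ─────────────────
  a b c d e f g h



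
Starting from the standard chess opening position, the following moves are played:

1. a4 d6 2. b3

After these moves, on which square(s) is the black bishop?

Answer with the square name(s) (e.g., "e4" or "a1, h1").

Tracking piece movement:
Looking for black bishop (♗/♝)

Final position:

  a b c d e f g h
  ─────────────────
8│♜ ♞ ♝ ♛ ♚ ♝ ♞ ♜│8
7│♟ ♟ ♟ · ♟ ♟ ♟ ♟│7
6│· · · ♟ · · · ·│6
5│· · · · · · · ·│5
4│♙ · · · · · · ·│4
3│· ♙ · · · · · ·│3
2│· · ♙ ♙ ♙ ♙ ♙ ♙│2
1│♖ ♘ ♗ ♕ ♔ ♗ ♘ ♖│1
  ─────────────────
  a b c d e f g h


c8, f8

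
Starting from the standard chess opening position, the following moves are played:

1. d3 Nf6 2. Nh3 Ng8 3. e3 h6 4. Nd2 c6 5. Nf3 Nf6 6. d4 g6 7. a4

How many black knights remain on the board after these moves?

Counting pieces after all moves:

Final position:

  a b c d e f g h
  ─────────────────
8│♜ ♞ ♝ ♛ ♚ ♝ · ♜│8
7│♟ ♟ · ♟ ♟ ♟ · ·│7
6│· · ♟ · · ♞ ♟ ♟│6
5│· · · · · · · ·│5
4│♙ · · ♙ · · · ·│4
3│· · · · ♙ ♘ · ♘│3
2│· ♙ ♙ · · ♙ ♙ ♙│2
1│♖ · ♗ ♕ ♔ ♗ · ♖│1
  ─────────────────
  a b c d e f g h


2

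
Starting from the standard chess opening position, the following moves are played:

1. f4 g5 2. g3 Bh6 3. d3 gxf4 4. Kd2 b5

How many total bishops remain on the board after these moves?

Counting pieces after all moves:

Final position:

  a b c d e f g h
  ─────────────────
8│♜ ♞ ♝ ♛ ♚ · ♞ ♜│8
7│♟ · ♟ ♟ ♟ ♟ · ♟│7
6│· · · · · · · ♝│6
5│· ♟ · · · · · ·│5
4│· · · · · ♟ · ·│4
3│· · · ♙ · · ♙ ·│3
2│♙ ♙ ♙ ♔ ♙ · · ♙│2
1│♖ ♘ ♗ ♕ · ♗ ♘ ♖│1
  ─────────────────
  a b c d e f g h


4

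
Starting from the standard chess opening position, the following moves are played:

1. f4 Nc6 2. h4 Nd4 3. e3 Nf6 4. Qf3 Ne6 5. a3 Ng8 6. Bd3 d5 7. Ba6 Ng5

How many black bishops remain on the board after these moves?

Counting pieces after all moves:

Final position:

  a b c d e f g h
  ─────────────────
8│♜ · ♝ ♛ ♚ ♝ ♞ ♜│8
7│♟ ♟ ♟ · ♟ ♟ ♟ ♟│7
6│♗ · · · · · · ·│6
5│· · · ♟ · · ♞ ·│5
4│· · · · · ♙ · ♙│4
3│♙ · · · ♙ ♕ · ·│3
2│· ♙ ♙ ♙ · · ♙ ·│2
1│♖ ♘ ♗ · ♔ · ♘ ♖│1
  ─────────────────
  a b c d e f g h


2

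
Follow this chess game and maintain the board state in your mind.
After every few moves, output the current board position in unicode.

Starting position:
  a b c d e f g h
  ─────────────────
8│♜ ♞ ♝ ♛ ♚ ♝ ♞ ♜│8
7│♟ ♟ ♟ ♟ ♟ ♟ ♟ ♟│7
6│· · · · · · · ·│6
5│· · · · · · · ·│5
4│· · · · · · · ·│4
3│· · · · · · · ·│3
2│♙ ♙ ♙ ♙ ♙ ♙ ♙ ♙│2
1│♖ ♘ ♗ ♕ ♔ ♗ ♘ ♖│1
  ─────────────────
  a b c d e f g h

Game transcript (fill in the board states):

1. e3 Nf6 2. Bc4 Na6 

  a b c d e f g h
  ─────────────────
8│♜ · ♝ ♛ ♚ ♝ · ♜│8
7│♟ ♟ ♟ ♟ ♟ ♟ ♟ ♟│7
6│♞ · · · · ♞ · ·│6
5│· · · · · · · ·│5
4│· · ♗ · · · · ·│4
3│· · · · ♙ · · ·│3
2│♙ ♙ ♙ ♙ · ♙ ♙ ♙│2
1│♖ ♘ ♗ ♕ ♔ · ♘ ♖│1
  ─────────────────
  a b c d e f g h

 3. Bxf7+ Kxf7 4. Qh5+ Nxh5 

  a b c d e f g h
  ─────────────────
8│♜ · ♝ ♛ · ♝ · ♜│8
7│♟ ♟ ♟ ♟ ♟ ♚ ♟ ♟│7
6│♞ · · · · · · ·│6
5│· · · · · · · ♞│5
4│· · · · · · · ·│4
3│· · · · ♙ · · ·│3
2│♙ ♙ ♙ ♙ · ♙ ♙ ♙│2
1│♖ ♘ ♗ · ♔ · ♘ ♖│1
  ─────────────────
  a b c d e f g h

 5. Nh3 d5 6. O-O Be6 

  a b c d e f g h
  ─────────────────
8│♜ · · ♛ · ♝ · ♜│8
7│♟ ♟ ♟ · ♟ ♚ ♟ ♟│7
6│♞ · · · ♝ · · ·│6
5│· · · ♟ · · · ♞│5
4│· · · · · · · ·│4
3│· · · · ♙ · · ♘│3
2│♙ ♙ ♙ ♙ · ♙ ♙ ♙│2
1│♖ ♘ ♗ · · ♖ ♔ ·│1
  ─────────────────
  a b c d e f g h

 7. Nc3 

  a b c d e f g h
  ─────────────────
8│♜ · · ♛ · ♝ · ♜│8
7│♟ ♟ ♟ · ♟ ♚ ♟ ♟│7
6│♞ · · · ♝ · · ·│6
5│· · · ♟ · · · ♞│5
4│· · · · · · · ·│4
3│· · ♘ · ♙ · · ♘│3
2│♙ ♙ ♙ ♙ · ♙ ♙ ♙│2
1│♖ · ♗ · · ♖ ♔ ·│1
  ─────────────────
  a b c d e f g h


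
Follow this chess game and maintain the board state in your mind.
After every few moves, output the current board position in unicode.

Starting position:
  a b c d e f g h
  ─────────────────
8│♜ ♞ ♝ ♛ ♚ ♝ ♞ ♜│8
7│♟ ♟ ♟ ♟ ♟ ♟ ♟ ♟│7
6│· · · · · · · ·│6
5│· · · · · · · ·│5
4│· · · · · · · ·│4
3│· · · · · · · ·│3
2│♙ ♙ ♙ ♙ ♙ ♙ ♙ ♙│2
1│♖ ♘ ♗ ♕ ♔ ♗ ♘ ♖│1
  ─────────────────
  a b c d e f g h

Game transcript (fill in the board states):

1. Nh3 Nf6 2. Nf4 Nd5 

  a b c d e f g h
  ─────────────────
8│♜ ♞ ♝ ♛ ♚ ♝ · ♜│8
7│♟ ♟ ♟ ♟ ♟ ♟ ♟ ♟│7
6│· · · · · · · ·│6
5│· · · ♞ · · · ·│5
4│· · · · · ♘ · ·│4
3│· · · · · · · ·│3
2│♙ ♙ ♙ ♙ ♙ ♙ ♙ ♙│2
1│♖ ♘ ♗ ♕ ♔ ♗ · ♖│1
  ─────────────────
  a b c d e f g h

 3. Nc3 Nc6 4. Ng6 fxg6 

  a b c d e f g h
  ─────────────────
8│♜ · ♝ ♛ ♚ ♝ · ♜│8
7│♟ ♟ ♟ ♟ ♟ · ♟ ♟│7
6│· · ♞ · · · ♟ ·│6
5│· · · ♞ · · · ·│5
4│· · · · · · · ·│4
3│· · ♘ · · · · ·│3
2│♙ ♙ ♙ ♙ ♙ ♙ ♙ ♙│2
1│♖ · ♗ ♕ ♔ ♗ · ♖│1
  ─────────────────
  a b c d e f g h

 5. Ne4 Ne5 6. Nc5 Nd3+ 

  a b c d e f g h
  ─────────────────
8│♜ · ♝ ♛ ♚ ♝ · ♜│8
7│♟ ♟ ♟ ♟ ♟ · ♟ ♟│7
6│· · · · · · ♟ ·│6
5│· · ♘ ♞ · · · ·│5
4│· · · · · · · ·│4
3│· · · ♞ · · · ·│3
2│♙ ♙ ♙ ♙ ♙ ♙ ♙ ♙│2
1│♖ · ♗ ♕ ♔ ♗ · ♖│1
  ─────────────────
  a b c d e f g h

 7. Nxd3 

  a b c d e f g h
  ─────────────────
8│♜ · ♝ ♛ ♚ ♝ · ♜│8
7│♟ ♟ ♟ ♟ ♟ · ♟ ♟│7
6│· · · · · · ♟ ·│6
5│· · · ♞ · · · ·│5
4│· · · · · · · ·│4
3│· · · ♘ · · · ·│3
2│♙ ♙ ♙ ♙ ♙ ♙ ♙ ♙│2
1│♖ · ♗ ♕ ♔ ♗ · ♖│1
  ─────────────────
  a b c d e f g h


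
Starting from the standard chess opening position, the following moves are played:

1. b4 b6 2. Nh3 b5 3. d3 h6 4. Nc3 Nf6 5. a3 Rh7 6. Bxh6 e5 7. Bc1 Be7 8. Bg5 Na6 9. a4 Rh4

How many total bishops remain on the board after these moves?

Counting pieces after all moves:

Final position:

  a b c d e f g h
  ─────────────────
8│♜ · ♝ ♛ ♚ · · ·│8
7│♟ · ♟ ♟ ♝ ♟ ♟ ·│7
6│♞ · · · · ♞ · ·│6
5│· ♟ · · ♟ · ♗ ·│5
4│♙ ♙ · · · · · ♜│4
3│· · ♘ ♙ · · · ♘│3
2│· · ♙ · ♙ ♙ ♙ ♙│2
1│♖ · · ♕ ♔ ♗ · ♖│1
  ─────────────────
  a b c d e f g h


4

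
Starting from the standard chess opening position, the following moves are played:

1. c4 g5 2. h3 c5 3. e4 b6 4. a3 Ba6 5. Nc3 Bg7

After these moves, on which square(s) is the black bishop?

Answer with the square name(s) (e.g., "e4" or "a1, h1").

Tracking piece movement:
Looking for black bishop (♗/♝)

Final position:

  a b c d e f g h
  ─────────────────
8│♜ ♞ · ♛ ♚ · ♞ ♜│8
7│♟ · · ♟ ♟ ♟ ♝ ♟│7
6│♝ ♟ · · · · · ·│6
5│· · ♟ · · · ♟ ·│5
4│· · ♙ · ♙ · · ·│4
3│♙ · ♘ · · · · ♙│3
2│· ♙ · ♙ · ♙ ♙ ·│2
1│♖ · ♗ ♕ ♔ ♗ ♘ ♖│1
  ─────────────────
  a b c d e f g h


a6, g7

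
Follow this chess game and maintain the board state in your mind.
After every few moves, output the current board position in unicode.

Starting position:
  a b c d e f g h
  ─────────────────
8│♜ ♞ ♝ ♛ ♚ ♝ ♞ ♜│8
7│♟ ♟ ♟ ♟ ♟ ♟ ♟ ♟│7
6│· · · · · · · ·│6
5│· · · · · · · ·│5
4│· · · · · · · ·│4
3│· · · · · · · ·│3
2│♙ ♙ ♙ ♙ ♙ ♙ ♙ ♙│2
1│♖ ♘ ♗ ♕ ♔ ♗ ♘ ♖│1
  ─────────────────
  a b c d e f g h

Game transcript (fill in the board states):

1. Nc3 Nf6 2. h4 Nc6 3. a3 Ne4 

  a b c d e f g h
  ─────────────────
8│♜ · ♝ ♛ ♚ ♝ · ♜│8
7│♟ ♟ ♟ ♟ ♟ ♟ ♟ ♟│7
6│· · ♞ · · · · ·│6
5│· · · · · · · ·│5
4│· · · · ♞ · · ♙│4
3│♙ · ♘ · · · · ·│3
2│· ♙ ♙ ♙ ♙ ♙ ♙ ·│2
1│♖ · ♗ ♕ ♔ ♗ ♘ ♖│1
  ─────────────────
  a b c d e f g h

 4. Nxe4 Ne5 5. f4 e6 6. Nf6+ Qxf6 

  a b c d e f g h
  ─────────────────
8│♜ · ♝ · ♚ ♝ · ♜│8
7│♟ ♟ ♟ ♟ · ♟ ♟ ♟│7
6│· · · · ♟ ♛ · ·│6
5│· · · · ♞ · · ·│5
4│· · · · · ♙ · ♙│4
3│♙ · · · · · · ·│3
2│· ♙ ♙ ♙ ♙ · ♙ ·│2
1│♖ · ♗ ♕ ♔ ♗ ♘ ♖│1
  ─────────────────
  a b c d e f g h

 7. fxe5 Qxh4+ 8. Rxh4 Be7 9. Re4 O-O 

  a b c d e f g h
  ─────────────────
8│♜ · ♝ · · ♜ ♚ ·│8
7│♟ ♟ ♟ ♟ ♝ ♟ ♟ ♟│7
6│· · · · ♟ · · ·│6
5│· · · · ♙ · · ·│5
4│· · · · ♖ · · ·│4
3│♙ · · · · · · ·│3
2│· ♙ ♙ ♙ ♙ · ♙ ·│2
1│♖ · ♗ ♕ ♔ ♗ ♘ ·│1
  ─────────────────
  a b c d e f g h

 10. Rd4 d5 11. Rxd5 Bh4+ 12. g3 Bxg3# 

  a b c d e f g h
  ─────────────────
8│♜ · ♝ · · ♜ ♚ ·│8
7│♟ ♟ ♟ · · ♟ ♟ ♟│7
6│· · · · ♟ · · ·│6
5│· · · ♖ ♙ · · ·│5
4│· · · · · · · ·│4
3│♙ · · · · · ♝ ·│3
2│· ♙ ♙ ♙ ♙ · · ·│2
1│♖ · ♗ ♕ ♔ ♗ ♘ ·│1
  ─────────────────
  a b c d e f g h



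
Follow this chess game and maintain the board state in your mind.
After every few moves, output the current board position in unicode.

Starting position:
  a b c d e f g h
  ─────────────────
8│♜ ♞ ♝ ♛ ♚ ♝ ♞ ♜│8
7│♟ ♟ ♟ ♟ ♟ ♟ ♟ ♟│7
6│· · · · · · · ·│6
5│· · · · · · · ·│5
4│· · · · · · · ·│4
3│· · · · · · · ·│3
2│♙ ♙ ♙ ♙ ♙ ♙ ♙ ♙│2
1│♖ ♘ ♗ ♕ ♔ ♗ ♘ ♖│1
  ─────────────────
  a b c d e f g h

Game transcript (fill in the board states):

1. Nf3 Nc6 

  a b c d e f g h
  ─────────────────
8│♜ · ♝ ♛ ♚ ♝ ♞ ♜│8
7│♟ ♟ ♟ ♟ ♟ ♟ ♟ ♟│7
6│· · ♞ · · · · ·│6
5│· · · · · · · ·│5
4│· · · · · · · ·│4
3│· · · · · ♘ · ·│3
2│♙ ♙ ♙ ♙ ♙ ♙ ♙ ♙│2
1│♖ ♘ ♗ ♕ ♔ ♗ · ♖│1
  ─────────────────
  a b c d e f g h

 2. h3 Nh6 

  a b c d e f g h
  ─────────────────
8│♜ · ♝ ♛ ♚ ♝ · ♜│8
7│♟ ♟ ♟ ♟ ♟ ♟ ♟ ♟│7
6│· · ♞ · · · · ♞│6
5│· · · · · · · ·│5
4│· · · · · · · ·│4
3│· · · · · ♘ · ♙│3
2│♙ ♙ ♙ ♙ ♙ ♙ ♙ ·│2
1│♖ ♘ ♗ ♕ ♔ ♗ · ♖│1
  ─────────────────
  a b c d e f g h

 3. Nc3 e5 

  a b c d e f g h
  ─────────────────
8│♜ · ♝ ♛ ♚ ♝ · ♜│8
7│♟ ♟ ♟ ♟ · ♟ ♟ ♟│7
6│· · ♞ · · · · ♞│6
5│· · · · ♟ · · ·│5
4│· · · · · · · ·│4
3│· · ♘ · · ♘ · ♙│3
2│♙ ♙ ♙ ♙ ♙ ♙ ♙ ·│2
1│♖ · ♗ ♕ ♔ ♗ · ♖│1
  ─────────────────
  a b c d e f g h

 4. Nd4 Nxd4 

  a b c d e f g h
  ─────────────────
8│♜ · ♝ ♛ ♚ ♝ · ♜│8
7│♟ ♟ ♟ ♟ · ♟ ♟ ♟│7
6│· · · · · · · ♞│6
5│· · · · ♟ · · ·│5
4│· · · ♞ · · · ·│4
3│· · ♘ · · · · ♙│3
2│♙ ♙ ♙ ♙ ♙ ♙ ♙ ·│2
1│♖ · ♗ ♕ ♔ ♗ · ♖│1
  ─────────────────
  a b c d e f g h



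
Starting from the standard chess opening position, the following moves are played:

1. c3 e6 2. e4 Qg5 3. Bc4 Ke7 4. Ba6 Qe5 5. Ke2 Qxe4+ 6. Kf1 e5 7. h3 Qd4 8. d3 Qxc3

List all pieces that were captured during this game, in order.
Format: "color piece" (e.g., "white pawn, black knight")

Tracking captures:
  Qxe4+: captured white pawn
  Qxc3: captured white pawn

white pawn, white pawn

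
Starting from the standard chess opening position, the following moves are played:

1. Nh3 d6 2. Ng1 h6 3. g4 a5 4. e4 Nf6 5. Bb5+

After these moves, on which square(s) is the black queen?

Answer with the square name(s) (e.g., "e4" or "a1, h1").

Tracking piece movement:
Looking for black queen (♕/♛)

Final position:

  a b c d e f g h
  ─────────────────
8│♜ ♞ ♝ ♛ ♚ ♝ · ♜│8
7│· ♟ ♟ · ♟ ♟ ♟ ·│7
6│· · · ♟ · ♞ · ♟│6
5│♟ ♗ · · · · · ·│5
4│· · · · ♙ · ♙ ·│4
3│· · · · · · · ·│3
2│♙ ♙ ♙ ♙ · ♙ · ♙│2
1│♖ ♘ ♗ ♕ ♔ · ♘ ♖│1
  ─────────────────
  a b c d e f g h


d8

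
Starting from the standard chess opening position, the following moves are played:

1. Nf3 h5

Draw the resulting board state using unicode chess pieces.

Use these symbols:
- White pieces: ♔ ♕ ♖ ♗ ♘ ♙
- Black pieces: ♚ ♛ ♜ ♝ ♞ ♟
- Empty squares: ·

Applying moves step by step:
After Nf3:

♜ ♞ ♝ ♛ ♚ ♝ ♞ ♜
♟ ♟ ♟ ♟ ♟ ♟ ♟ ♟
· · · · · · · ·
· · · · · · · ·
· · · · · · · ·
· · · · · ♘ · ·
♙ ♙ ♙ ♙ ♙ ♙ ♙ ♙
♖ ♘ ♗ ♕ ♔ ♗ · ♖


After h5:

♜ ♞ ♝ ♛ ♚ ♝ ♞ ♜
♟ ♟ ♟ ♟ ♟ ♟ ♟ ·
· · · · · · · ·
· · · · · · · ♟
· · · · · · · ·
· · · · · ♘ · ·
♙ ♙ ♙ ♙ ♙ ♙ ♙ ♙
♖ ♘ ♗ ♕ ♔ ♗ · ♖



  a b c d e f g h
  ─────────────────
8│♜ ♞ ♝ ♛ ♚ ♝ ♞ ♜│8
7│♟ ♟ ♟ ♟ ♟ ♟ ♟ ·│7
6│· · · · · · · ·│6
5│· · · · · · · ♟│5
4│· · · · · · · ·│4
3│· · · · · ♘ · ·│3
2│♙ ♙ ♙ ♙ ♙ ♙ ♙ ♙│2
1│♖ ♘ ♗ ♕ ♔ ♗ · ♖│1
  ─────────────────
  a b c d e f g h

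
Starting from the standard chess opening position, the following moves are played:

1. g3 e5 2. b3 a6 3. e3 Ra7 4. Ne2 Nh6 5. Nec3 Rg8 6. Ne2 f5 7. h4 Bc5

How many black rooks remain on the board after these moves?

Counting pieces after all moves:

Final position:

  a b c d e f g h
  ─────────────────
8│· ♞ ♝ ♛ ♚ · ♜ ·│8
7│♜ ♟ ♟ ♟ · · ♟ ♟│7
6│♟ · · · · · · ♞│6
5│· · ♝ · ♟ ♟ · ·│5
4│· · · · · · · ♙│4
3│· ♙ · · ♙ · ♙ ·│3
2│♙ · ♙ ♙ ♘ ♙ · ·│2
1│♖ ♘ ♗ ♕ ♔ ♗ · ♖│1
  ─────────────────
  a b c d e f g h


2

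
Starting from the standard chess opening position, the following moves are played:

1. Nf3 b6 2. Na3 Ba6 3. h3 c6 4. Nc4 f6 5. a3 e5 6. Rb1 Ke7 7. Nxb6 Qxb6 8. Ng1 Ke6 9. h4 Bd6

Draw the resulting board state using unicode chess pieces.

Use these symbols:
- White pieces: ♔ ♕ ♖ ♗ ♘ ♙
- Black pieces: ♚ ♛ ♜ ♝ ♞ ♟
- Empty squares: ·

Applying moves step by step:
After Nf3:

♜ ♞ ♝ ♛ ♚ ♝ ♞ ♜
♟ ♟ ♟ ♟ ♟ ♟ ♟ ♟
· · · · · · · ·
· · · · · · · ·
· · · · · · · ·
· · · · · ♘ · ·
♙ ♙ ♙ ♙ ♙ ♙ ♙ ♙
♖ ♘ ♗ ♕ ♔ ♗ · ♖


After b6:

♜ ♞ ♝ ♛ ♚ ♝ ♞ ♜
♟ · ♟ ♟ ♟ ♟ ♟ ♟
· ♟ · · · · · ·
· · · · · · · ·
· · · · · · · ·
· · · · · ♘ · ·
♙ ♙ ♙ ♙ ♙ ♙ ♙ ♙
♖ ♘ ♗ ♕ ♔ ♗ · ♖


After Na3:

♜ ♞ ♝ ♛ ♚ ♝ ♞ ♜
♟ · ♟ ♟ ♟ ♟ ♟ ♟
· ♟ · · · · · ·
· · · · · · · ·
· · · · · · · ·
♘ · · · · ♘ · ·
♙ ♙ ♙ ♙ ♙ ♙ ♙ ♙
♖ · ♗ ♕ ♔ ♗ · ♖


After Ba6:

♜ ♞ · ♛ ♚ ♝ ♞ ♜
♟ · ♟ ♟ ♟ ♟ ♟ ♟
♝ ♟ · · · · · ·
· · · · · · · ·
· · · · · · · ·
♘ · · · · ♘ · ·
♙ ♙ ♙ ♙ ♙ ♙ ♙ ♙
♖ · ♗ ♕ ♔ ♗ · ♖


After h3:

♜ ♞ · ♛ ♚ ♝ ♞ ♜
♟ · ♟ ♟ ♟ ♟ ♟ ♟
♝ ♟ · · · · · ·
· · · · · · · ·
· · · · · · · ·
♘ · · · · ♘ · ♙
♙ ♙ ♙ ♙ ♙ ♙ ♙ ·
♖ · ♗ ♕ ♔ ♗ · ♖


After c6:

♜ ♞ · ♛ ♚ ♝ ♞ ♜
♟ · · ♟ ♟ ♟ ♟ ♟
♝ ♟ ♟ · · · · ·
· · · · · · · ·
· · · · · · · ·
♘ · · · · ♘ · ♙
♙ ♙ ♙ ♙ ♙ ♙ ♙ ·
♖ · ♗ ♕ ♔ ♗ · ♖


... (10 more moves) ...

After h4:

♜ ♞ · · · ♝ ♞ ♜
♟ · · ♟ · · ♟ ♟
♝ ♛ ♟ · ♚ ♟ · ·
· · · · ♟ · · ·
· · · · · · · ♙
♙ · · · · · · ·
· ♙ ♙ ♙ ♙ ♙ ♙ ·
· ♖ ♗ ♕ ♔ ♗ ♘ ♖


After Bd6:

♜ ♞ · · · · ♞ ♜
♟ · · ♟ · · ♟ ♟
♝ ♛ ♟ ♝ ♚ ♟ · ·
· · · · ♟ · · ·
· · · · · · · ♙
♙ · · · · · · ·
· ♙ ♙ ♙ ♙ ♙ ♙ ·
· ♖ ♗ ♕ ♔ ♗ ♘ ♖



  a b c d e f g h
  ─────────────────
8│♜ ♞ · · · · ♞ ♜│8
7│♟ · · ♟ · · ♟ ♟│7
6│♝ ♛ ♟ ♝ ♚ ♟ · ·│6
5│· · · · ♟ · · ·│5
4│· · · · · · · ♙│4
3│♙ · · · · · · ·│3
2│· ♙ ♙ ♙ ♙ ♙ ♙ ·│2
1│· ♖ ♗ ♕ ♔ ♗ ♘ ♖│1
  ─────────────────
  a b c d e f g h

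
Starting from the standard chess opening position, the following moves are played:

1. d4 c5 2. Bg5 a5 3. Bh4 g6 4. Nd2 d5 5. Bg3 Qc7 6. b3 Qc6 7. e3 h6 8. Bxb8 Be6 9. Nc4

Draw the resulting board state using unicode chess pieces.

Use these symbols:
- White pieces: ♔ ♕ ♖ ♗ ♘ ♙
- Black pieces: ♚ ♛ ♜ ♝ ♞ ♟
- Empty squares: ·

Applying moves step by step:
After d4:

♜ ♞ ♝ ♛ ♚ ♝ ♞ ♜
♟ ♟ ♟ ♟ ♟ ♟ ♟ ♟
· · · · · · · ·
· · · · · · · ·
· · · ♙ · · · ·
· · · · · · · ·
♙ ♙ ♙ · ♙ ♙ ♙ ♙
♖ ♘ ♗ ♕ ♔ ♗ ♘ ♖


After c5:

♜ ♞ ♝ ♛ ♚ ♝ ♞ ♜
♟ ♟ · ♟ ♟ ♟ ♟ ♟
· · · · · · · ·
· · ♟ · · · · ·
· · · ♙ · · · ·
· · · · · · · ·
♙ ♙ ♙ · ♙ ♙ ♙ ♙
♖ ♘ ♗ ♕ ♔ ♗ ♘ ♖


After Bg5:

♜ ♞ ♝ ♛ ♚ ♝ ♞ ♜
♟ ♟ · ♟ ♟ ♟ ♟ ♟
· · · · · · · ·
· · ♟ · · · ♗ ·
· · · ♙ · · · ·
· · · · · · · ·
♙ ♙ ♙ · ♙ ♙ ♙ ♙
♖ ♘ · ♕ ♔ ♗ ♘ ♖


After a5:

♜ ♞ ♝ ♛ ♚ ♝ ♞ ♜
· ♟ · ♟ ♟ ♟ ♟ ♟
· · · · · · · ·
♟ · ♟ · · · ♗ ·
· · · ♙ · · · ·
· · · · · · · ·
♙ ♙ ♙ · ♙ ♙ ♙ ♙
♖ ♘ · ♕ ♔ ♗ ♘ ♖


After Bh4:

♜ ♞ ♝ ♛ ♚ ♝ ♞ ♜
· ♟ · ♟ ♟ ♟ ♟ ♟
· · · · · · · ·
♟ · ♟ · · · · ·
· · · ♙ · · · ♗
· · · · · · · ·
♙ ♙ ♙ · ♙ ♙ ♙ ♙
♖ ♘ · ♕ ♔ ♗ ♘ ♖


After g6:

♜ ♞ ♝ ♛ ♚ ♝ ♞ ♜
· ♟ · ♟ ♟ ♟ · ♟
· · · · · · ♟ ·
♟ · ♟ · · · · ·
· · · ♙ · · · ♗
· · · · · · · ·
♙ ♙ ♙ · ♙ ♙ ♙ ♙
♖ ♘ · ♕ ♔ ♗ ♘ ♖


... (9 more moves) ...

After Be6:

♜ ♗ · · ♚ ♝ ♞ ♜
· ♟ · · ♟ ♟ · ·
· · ♛ · ♝ · ♟ ♟
♟ · ♟ ♟ · · · ·
· · · ♙ · · · ·
· ♙ · · ♙ · · ·
♙ · ♙ ♘ · ♙ ♙ ♙
♖ · · ♕ ♔ ♗ ♘ ♖


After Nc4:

♜ ♗ · · ♚ ♝ ♞ ♜
· ♟ · · ♟ ♟ · ·
· · ♛ · ♝ · ♟ ♟
♟ · ♟ ♟ · · · ·
· · ♘ ♙ · · · ·
· ♙ · · ♙ · · ·
♙ · ♙ · · ♙ ♙ ♙
♖ · · ♕ ♔ ♗ ♘ ♖



  a b c d e f g h
  ─────────────────
8│♜ ♗ · · ♚ ♝ ♞ ♜│8
7│· ♟ · · ♟ ♟ · ·│7
6│· · ♛ · ♝ · ♟ ♟│6
5│♟ · ♟ ♟ · · · ·│5
4│· · ♘ ♙ · · · ·│4
3│· ♙ · · ♙ · · ·│3
2│♙ · ♙ · · ♙ ♙ ♙│2
1│♖ · · ♕ ♔ ♗ ♘ ♖│1
  ─────────────────
  a b c d e f g h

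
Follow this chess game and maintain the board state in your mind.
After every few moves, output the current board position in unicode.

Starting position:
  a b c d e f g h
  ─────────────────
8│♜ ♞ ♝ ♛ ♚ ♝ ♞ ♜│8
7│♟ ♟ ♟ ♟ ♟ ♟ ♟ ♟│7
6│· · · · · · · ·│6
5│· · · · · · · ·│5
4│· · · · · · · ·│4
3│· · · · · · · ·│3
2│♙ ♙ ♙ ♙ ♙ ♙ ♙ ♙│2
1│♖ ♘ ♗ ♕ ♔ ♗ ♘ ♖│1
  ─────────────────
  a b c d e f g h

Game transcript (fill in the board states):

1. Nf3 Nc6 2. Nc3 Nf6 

  a b c d e f g h
  ─────────────────
8│♜ · ♝ ♛ ♚ ♝ · ♜│8
7│♟ ♟ ♟ ♟ ♟ ♟ ♟ ♟│7
6│· · ♞ · · ♞ · ·│6
5│· · · · · · · ·│5
4│· · · · · · · ·│4
3│· · ♘ · · ♘ · ·│3
2│♙ ♙ ♙ ♙ ♙ ♙ ♙ ♙│2
1│♖ · ♗ ♕ ♔ ♗ · ♖│1
  ─────────────────
  a b c d e f g h

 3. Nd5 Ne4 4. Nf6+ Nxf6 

  a b c d e f g h
  ─────────────────
8│♜ · ♝ ♛ ♚ ♝ · ♜│8
7│♟ ♟ ♟ ♟ ♟ ♟ ♟ ♟│7
6│· · ♞ · · ♞ · ·│6
5│· · · · · · · ·│5
4│· · · · · · · ·│4
3│· · · · · ♘ · ·│3
2│♙ ♙ ♙ ♙ ♙ ♙ ♙ ♙│2
1│♖ · ♗ ♕ ♔ ♗ · ♖│1
  ─────────────────
  a b c d e f g h

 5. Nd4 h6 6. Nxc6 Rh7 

  a b c d e f g h
  ─────────────────
8│♜ · ♝ ♛ ♚ ♝ · ·│8
7│♟ ♟ ♟ ♟ ♟ ♟ ♟ ♜│7
6│· · ♘ · · ♞ · ♟│6
5│· · · · · · · ·│5
4│· · · · · · · ·│4
3│· · · · · · · ·│3
2│♙ ♙ ♙ ♙ ♙ ♙ ♙ ♙│2
1│♖ · ♗ ♕ ♔ ♗ · ♖│1
  ─────────────────
  a b c d e f g h

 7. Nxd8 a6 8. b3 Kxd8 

  a b c d e f g h
  ─────────────────
8│♜ · ♝ ♚ · ♝ · ·│8
7│· ♟ ♟ ♟ ♟ ♟ ♟ ♜│7
6│♟ · · · · ♞ · ♟│6
5│· · · · · · · ·│5
4│· · · · · · · ·│4
3│· ♙ · · · · · ·│3
2│♙ · ♙ ♙ ♙ ♙ ♙ ♙│2
1│♖ · ♗ ♕ ♔ ♗ · ♖│1
  ─────────────────
  a b c d e f g h

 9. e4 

  a b c d e f g h
  ─────────────────
8│♜ · ♝ ♚ · ♝ · ·│8
7│· ♟ ♟ ♟ ♟ ♟ ♟ ♜│7
6│♟ · · · · ♞ · ♟│6
5│· · · · · · · ·│5
4│· · · · ♙ · · ·│4
3│· ♙ · · · · · ·│3
2│♙ · ♙ ♙ · ♙ ♙ ♙│2
1│♖ · ♗ ♕ ♔ ♗ · ♖│1
  ─────────────────
  a b c d e f g h
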